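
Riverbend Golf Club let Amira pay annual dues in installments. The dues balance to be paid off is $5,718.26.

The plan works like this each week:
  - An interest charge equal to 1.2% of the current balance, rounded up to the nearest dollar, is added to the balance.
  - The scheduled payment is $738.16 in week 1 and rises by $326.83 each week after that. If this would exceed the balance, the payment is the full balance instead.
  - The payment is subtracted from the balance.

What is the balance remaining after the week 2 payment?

$4,045.11

Week 1: $5,718.26 +$69.00 interest = $5,787.26; pay $738.16 → $5,049.10
Week 2: $5,049.10 +$61.00 interest = $5,110.10; pay $1,064.99 → $4,045.11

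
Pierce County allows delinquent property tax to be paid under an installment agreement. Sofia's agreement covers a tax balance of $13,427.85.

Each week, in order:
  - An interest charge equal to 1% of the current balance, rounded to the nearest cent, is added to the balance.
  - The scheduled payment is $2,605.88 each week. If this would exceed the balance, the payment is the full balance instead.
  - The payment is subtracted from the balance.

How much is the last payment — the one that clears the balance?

# | Opening | Interest | Payment | End bal
1 | $13,427.85 | $134.28 | $2,605.88 | $10,956.25
2 | $10,956.25 | $109.56 | $2,605.88 | $8,459.93
3 | $8,459.93 | $84.60 | $2,605.88 | $5,938.65
4 | $5,938.65 | $59.39 | $2,605.88 | $3,392.16
5 | $3,392.16 | $33.92 | $2,605.88 | $820.20
6 | $820.20 | $8.20 | $828.40 | $0.00

$828.40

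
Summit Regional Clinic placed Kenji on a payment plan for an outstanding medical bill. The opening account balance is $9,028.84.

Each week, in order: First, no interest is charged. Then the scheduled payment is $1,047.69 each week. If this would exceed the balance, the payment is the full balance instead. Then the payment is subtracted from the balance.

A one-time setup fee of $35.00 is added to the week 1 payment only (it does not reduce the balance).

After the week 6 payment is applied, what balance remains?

$2,742.70

Week 1: $9,028.84 − $1,047.69 (+ $35.00 fee) → $7,981.15
Week 2: $7,981.15 − $1,047.69 → $6,933.46
Week 3: $6,933.46 − $1,047.69 → $5,885.77
Week 4: $5,885.77 − $1,047.69 → $4,838.08
Week 5: $4,838.08 − $1,047.69 → $3,790.39
Week 6: $3,790.39 − $1,047.69 → $2,742.70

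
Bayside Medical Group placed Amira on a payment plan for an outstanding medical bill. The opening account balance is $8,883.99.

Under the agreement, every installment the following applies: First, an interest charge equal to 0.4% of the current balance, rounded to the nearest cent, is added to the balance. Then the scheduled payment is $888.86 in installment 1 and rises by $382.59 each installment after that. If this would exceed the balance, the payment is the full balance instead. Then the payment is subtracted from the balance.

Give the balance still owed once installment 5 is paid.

Installment 1: opening $8,883.99; interest $35.54 → $8,919.53; payment $888.86; balance $8,030.67
Installment 2: opening $8,030.67; interest $32.12 → $8,062.79; payment $1,271.45; balance $6,791.34
Installment 3: opening $6,791.34; interest $27.17 → $6,818.51; payment $1,654.04; balance $5,164.47
Installment 4: opening $5,164.47; interest $20.66 → $5,185.13; payment $2,036.63; balance $3,148.50
Installment 5: opening $3,148.50; interest $12.59 → $3,161.09; payment $2,419.22; balance $741.87

$741.87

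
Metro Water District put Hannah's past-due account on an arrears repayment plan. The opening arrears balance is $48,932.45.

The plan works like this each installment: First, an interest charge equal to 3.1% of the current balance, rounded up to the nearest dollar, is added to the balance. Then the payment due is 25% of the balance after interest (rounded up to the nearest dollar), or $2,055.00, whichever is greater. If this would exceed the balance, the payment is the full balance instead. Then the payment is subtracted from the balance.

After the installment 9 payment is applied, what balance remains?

Installment 1: opening $48,932.45; interest $1,517.00 → $50,449.45; payment $12,613.00; balance $37,836.45
Installment 2: opening $37,836.45; interest $1,173.00 → $39,009.45; payment $9,753.00; balance $29,256.45
Installment 3: opening $29,256.45; interest $907.00 → $30,163.45; payment $7,541.00; balance $22,622.45
Installment 4: opening $22,622.45; interest $702.00 → $23,324.45; payment $5,832.00; balance $17,492.45
Installment 5: opening $17,492.45; interest $543.00 → $18,035.45; payment $4,509.00; balance $13,526.45
Installment 6: opening $13,526.45; interest $420.00 → $13,946.45; payment $3,487.00; balance $10,459.45
Installment 7: opening $10,459.45; interest $325.00 → $10,784.45; payment $2,697.00; balance $8,087.45
Installment 8: opening $8,087.45; interest $251.00 → $8,338.45; payment $2,085.00; balance $6,253.45
Installment 9: opening $6,253.45; interest $194.00 → $6,447.45; payment $2,055.00; balance $4,392.45

$4,392.45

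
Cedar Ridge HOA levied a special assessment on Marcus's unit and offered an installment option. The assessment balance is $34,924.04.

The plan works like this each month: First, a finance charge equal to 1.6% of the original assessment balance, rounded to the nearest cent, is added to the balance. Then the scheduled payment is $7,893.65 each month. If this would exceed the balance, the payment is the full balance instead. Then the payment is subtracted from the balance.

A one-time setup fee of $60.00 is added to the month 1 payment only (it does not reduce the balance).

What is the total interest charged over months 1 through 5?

$2,793.90

Month 1: opening $34,924.04; interest $558.78 → $35,482.82; payment $7,893.65 (+ $60.00 fee); balance $27,589.17
Month 2: opening $27,589.17; interest $558.78 → $28,147.95; payment $7,893.65; balance $20,254.30
Month 3: opening $20,254.30; interest $558.78 → $20,813.08; payment $7,893.65; balance $12,919.43
Month 4: opening $12,919.43; interest $558.78 → $13,478.21; payment $7,893.65; balance $5,584.56
Month 5: opening $5,584.56; interest $558.78 → $6,143.34; payment $6,143.34; balance $0.00
Total interest: $558.78 + $558.78 + $558.78 + $558.78 + $558.78 = $2,793.90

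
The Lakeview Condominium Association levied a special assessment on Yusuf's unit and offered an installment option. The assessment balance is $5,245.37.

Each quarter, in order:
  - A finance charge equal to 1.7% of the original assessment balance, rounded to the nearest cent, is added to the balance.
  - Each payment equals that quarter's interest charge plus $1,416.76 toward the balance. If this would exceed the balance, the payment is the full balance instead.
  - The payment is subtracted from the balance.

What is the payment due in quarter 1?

Quarter 1: $5,245.37 +$89.17 interest = $5,334.54; pay $1,505.93 → $3,828.61

$1,505.93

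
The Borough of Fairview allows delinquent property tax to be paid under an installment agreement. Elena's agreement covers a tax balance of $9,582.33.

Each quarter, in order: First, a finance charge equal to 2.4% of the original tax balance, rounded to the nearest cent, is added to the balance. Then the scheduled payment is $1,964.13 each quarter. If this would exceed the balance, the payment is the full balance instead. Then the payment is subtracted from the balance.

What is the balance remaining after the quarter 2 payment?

Quarter 1: opening $9,582.33; interest $229.98 → $9,812.31; payment $1,964.13; balance $7,848.18
Quarter 2: opening $7,848.18; interest $229.98 → $8,078.16; payment $1,964.13; balance $6,114.03

$6,114.03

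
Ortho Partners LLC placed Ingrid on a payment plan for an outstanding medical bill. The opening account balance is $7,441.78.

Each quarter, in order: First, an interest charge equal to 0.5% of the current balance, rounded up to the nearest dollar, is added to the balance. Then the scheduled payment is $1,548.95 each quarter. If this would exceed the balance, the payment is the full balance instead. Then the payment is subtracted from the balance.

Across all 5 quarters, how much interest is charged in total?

Quarter 1: $7,441.78 +$38.00 interest = $7,479.78; pay $1,548.95 → $5,930.83
Quarter 2: $5,930.83 +$30.00 interest = $5,960.83; pay $1,548.95 → $4,411.88
Quarter 3: $4,411.88 +$23.00 interest = $4,434.88; pay $1,548.95 → $2,885.93
Quarter 4: $2,885.93 +$15.00 interest = $2,900.93; pay $1,548.95 → $1,351.98
Quarter 5: $1,351.98 +$7.00 interest = $1,358.98; pay $1,358.98 → $0.00
Total interest: $38.00 + $30.00 + $23.00 + $15.00 + $7.00 = $113.00

$113.00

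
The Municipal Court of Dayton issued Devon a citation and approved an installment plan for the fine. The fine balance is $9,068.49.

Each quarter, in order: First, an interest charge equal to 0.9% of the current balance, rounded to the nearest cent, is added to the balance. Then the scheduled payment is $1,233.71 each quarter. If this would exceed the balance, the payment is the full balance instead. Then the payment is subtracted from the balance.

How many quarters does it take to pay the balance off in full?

Quarter 1: $9,068.49 +$81.62 interest = $9,150.11; pay $1,233.71 → $7,916.40
Quarter 2: $7,916.40 +$71.25 interest = $7,987.65; pay $1,233.71 → $6,753.94
Quarter 3: $6,753.94 +$60.79 interest = $6,814.73; pay $1,233.71 → $5,581.02
Quarter 4: $5,581.02 +$50.23 interest = $5,631.25; pay $1,233.71 → $4,397.54
Quarter 5: $4,397.54 +$39.58 interest = $4,437.12; pay $1,233.71 → $3,203.41
Quarter 6: $3,203.41 +$28.83 interest = $3,232.24; pay $1,233.71 → $1,998.53
Quarter 7: $1,998.53 +$17.99 interest = $2,016.52; pay $1,233.71 → $782.81
Quarter 8: $782.81 +$7.05 interest = $789.86; pay $789.86 → $0.00
Balance reaches $0.00 in quarter 8.

8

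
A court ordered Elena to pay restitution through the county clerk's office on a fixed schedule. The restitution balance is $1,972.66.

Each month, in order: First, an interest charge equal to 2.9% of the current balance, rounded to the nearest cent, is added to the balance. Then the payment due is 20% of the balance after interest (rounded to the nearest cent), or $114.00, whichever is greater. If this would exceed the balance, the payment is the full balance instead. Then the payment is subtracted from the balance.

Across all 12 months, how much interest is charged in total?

# | Opening | Interest | Payment | End bal
1 | $1,972.66 | $57.21 | $405.97 | $1,623.90
2 | $1,623.90 | $47.09 | $334.20 | $1,336.79
3 | $1,336.79 | $38.77 | $275.11 | $1,100.45
4 | $1,100.45 | $31.91 | $226.47 | $905.89
5 | $905.89 | $26.27 | $186.43 | $745.73
6 | $745.73 | $21.63 | $153.47 | $613.89
7 | $613.89 | $17.80 | $126.34 | $505.35
8 | $505.35 | $14.66 | $114.00 | $406.01
9 | $406.01 | $11.77 | $114.00 | $303.78
10 | $303.78 | $8.81 | $114.00 | $198.59
11 | $198.59 | $5.76 | $114.00 | $90.35
12 | $90.35 | $2.62 | $92.97 | $0.00
Total interest: $57.21 + $47.09 + $38.77 + $31.91 + $26.27 + $21.63 + $17.80 + $14.66 + $11.77 + $8.81 + $5.76 + $2.62 = $284.30

$284.30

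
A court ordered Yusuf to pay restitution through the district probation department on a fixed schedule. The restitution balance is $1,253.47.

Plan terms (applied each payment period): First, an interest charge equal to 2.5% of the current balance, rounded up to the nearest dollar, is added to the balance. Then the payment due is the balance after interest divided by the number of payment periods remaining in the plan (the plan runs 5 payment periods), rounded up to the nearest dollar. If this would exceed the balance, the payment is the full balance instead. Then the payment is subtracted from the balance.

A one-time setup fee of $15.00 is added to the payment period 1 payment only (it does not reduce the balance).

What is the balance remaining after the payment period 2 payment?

$789.47

Payment period 1: opening $1,253.47; interest $32.00 → $1,285.47; payment $258.00 (+ $15.00 fee); balance $1,027.47
Payment period 2: opening $1,027.47; interest $26.00 → $1,053.47; payment $264.00; balance $789.47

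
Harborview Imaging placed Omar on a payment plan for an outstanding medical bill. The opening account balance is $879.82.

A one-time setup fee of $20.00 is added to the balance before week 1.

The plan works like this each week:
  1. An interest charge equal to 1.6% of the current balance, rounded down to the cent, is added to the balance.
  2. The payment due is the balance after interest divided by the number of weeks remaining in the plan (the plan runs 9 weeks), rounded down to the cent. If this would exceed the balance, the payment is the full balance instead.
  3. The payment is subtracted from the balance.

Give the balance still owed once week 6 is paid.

$329.91

Week 1: $899.82 +$14.39 interest = $914.21; pay $101.57 → $812.64
Week 2: $812.64 +$13.00 interest = $825.64; pay $103.20 → $722.44
Week 3: $722.44 +$11.55 interest = $733.99; pay $104.85 → $629.14
Week 4: $629.14 +$10.06 interest = $639.20; pay $106.53 → $532.67
Week 5: $532.67 +$8.52 interest = $541.19; pay $108.23 → $432.96
Week 6: $432.96 +$6.92 interest = $439.88; pay $109.97 → $329.91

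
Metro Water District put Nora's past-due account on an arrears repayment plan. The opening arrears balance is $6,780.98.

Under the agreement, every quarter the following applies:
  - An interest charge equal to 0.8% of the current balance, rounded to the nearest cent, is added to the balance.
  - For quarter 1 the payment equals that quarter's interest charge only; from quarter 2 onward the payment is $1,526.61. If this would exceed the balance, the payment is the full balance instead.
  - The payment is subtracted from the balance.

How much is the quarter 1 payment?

Quarter 1: $6,780.98 +$54.25 interest = $6,835.23; pay $54.25 → $6,780.98

$54.25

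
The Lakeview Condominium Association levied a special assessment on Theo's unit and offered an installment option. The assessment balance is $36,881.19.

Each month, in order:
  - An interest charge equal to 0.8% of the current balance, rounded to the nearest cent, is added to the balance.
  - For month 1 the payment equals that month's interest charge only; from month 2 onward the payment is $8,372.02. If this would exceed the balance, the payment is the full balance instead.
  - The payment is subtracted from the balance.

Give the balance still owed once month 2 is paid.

Month 1: $36,881.19 +$295.05 interest = $37,176.24; pay $295.05 → $36,881.19
Month 2: $36,881.19 +$295.05 interest = $37,176.24; pay $8,372.02 → $28,804.22

$28,804.22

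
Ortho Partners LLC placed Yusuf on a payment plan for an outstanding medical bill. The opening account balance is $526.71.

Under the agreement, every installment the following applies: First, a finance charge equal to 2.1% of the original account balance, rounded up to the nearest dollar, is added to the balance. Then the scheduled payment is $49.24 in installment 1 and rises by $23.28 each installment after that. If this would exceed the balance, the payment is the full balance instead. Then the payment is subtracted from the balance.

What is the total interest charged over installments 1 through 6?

$72.00

# | Opening | Interest | Payment | End bal
1 | $526.71 | $12.00 | $49.24 | $489.47
2 | $489.47 | $12.00 | $72.52 | $428.95
3 | $428.95 | $12.00 | $95.80 | $345.15
4 | $345.15 | $12.00 | $119.08 | $238.07
5 | $238.07 | $12.00 | $142.36 | $107.71
6 | $107.71 | $12.00 | $119.71 | $0.00
Total interest: $12.00 + $12.00 + $12.00 + $12.00 + $12.00 + $12.00 = $72.00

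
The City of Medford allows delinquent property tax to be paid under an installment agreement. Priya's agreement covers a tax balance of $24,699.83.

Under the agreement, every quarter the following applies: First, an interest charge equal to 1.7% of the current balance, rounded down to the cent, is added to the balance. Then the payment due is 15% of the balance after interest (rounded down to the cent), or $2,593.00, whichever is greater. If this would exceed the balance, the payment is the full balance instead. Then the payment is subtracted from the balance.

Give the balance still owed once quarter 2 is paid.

Quarter 1: opening $24,699.83; interest $419.89 → $25,119.72; payment $3,767.95; balance $21,351.77
Quarter 2: opening $21,351.77; interest $362.98 → $21,714.75; payment $3,257.21; balance $18,457.54

$18,457.54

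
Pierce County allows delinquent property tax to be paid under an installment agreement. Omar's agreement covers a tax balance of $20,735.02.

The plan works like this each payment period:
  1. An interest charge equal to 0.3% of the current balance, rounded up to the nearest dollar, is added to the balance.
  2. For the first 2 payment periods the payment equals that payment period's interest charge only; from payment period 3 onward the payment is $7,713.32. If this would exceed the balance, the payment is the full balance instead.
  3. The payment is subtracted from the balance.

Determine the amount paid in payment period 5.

$5,428.38

# | Opening | Interest | Payment | End bal
1 | $20,735.02 | $63.00 | $63.00 | $20,735.02
2 | $20,735.02 | $63.00 | $63.00 | $20,735.02
3 | $20,735.02 | $63.00 | $7,713.32 | $13,084.70
4 | $13,084.70 | $40.00 | $7,713.32 | $5,411.38
5 | $5,411.38 | $17.00 | $5,428.38 | $0.00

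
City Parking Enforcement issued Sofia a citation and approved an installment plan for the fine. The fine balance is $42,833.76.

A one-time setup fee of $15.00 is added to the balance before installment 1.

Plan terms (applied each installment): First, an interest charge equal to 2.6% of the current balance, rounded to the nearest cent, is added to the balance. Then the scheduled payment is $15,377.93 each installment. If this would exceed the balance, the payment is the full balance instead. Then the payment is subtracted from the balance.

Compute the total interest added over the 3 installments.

$2,219.98

Installment 1: $42,848.76 +$1,114.07 interest = $43,962.83; pay $15,377.93 → $28,584.90
Installment 2: $28,584.90 +$743.21 interest = $29,328.11; pay $15,377.93 → $13,950.18
Installment 3: $13,950.18 +$362.70 interest = $14,312.88; pay $14,312.88 → $0.00
Total interest: $1,114.07 + $743.21 + $362.70 = $2,219.98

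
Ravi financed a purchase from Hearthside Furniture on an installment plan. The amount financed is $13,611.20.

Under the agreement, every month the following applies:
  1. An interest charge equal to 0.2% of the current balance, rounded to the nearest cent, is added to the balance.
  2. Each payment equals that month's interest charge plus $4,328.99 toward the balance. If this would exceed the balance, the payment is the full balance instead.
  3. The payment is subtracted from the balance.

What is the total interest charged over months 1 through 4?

Month 1: opening $13,611.20; interest $27.22 → $13,638.42; payment $4,356.21; balance $9,282.21
Month 2: opening $9,282.21; interest $18.56 → $9,300.77; payment $4,347.55; balance $4,953.22
Month 3: opening $4,953.22; interest $9.91 → $4,963.13; payment $4,338.90; balance $624.23
Month 4: opening $624.23; interest $1.25 → $625.48; payment $625.48; balance $0.00
Total interest: $27.22 + $18.56 + $9.91 + $1.25 = $56.94

$56.94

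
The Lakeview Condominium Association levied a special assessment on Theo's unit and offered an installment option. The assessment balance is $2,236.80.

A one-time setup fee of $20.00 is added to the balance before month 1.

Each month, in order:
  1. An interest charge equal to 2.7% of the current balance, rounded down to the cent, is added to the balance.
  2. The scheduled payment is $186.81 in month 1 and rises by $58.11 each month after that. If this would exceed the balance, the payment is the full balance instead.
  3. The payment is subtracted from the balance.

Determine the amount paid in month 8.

# | Opening | Interest | Payment | End bal
1 | $2,256.80 | $60.93 | $186.81 | $2,130.92
2 | $2,130.92 | $57.53 | $244.92 | $1,943.53
3 | $1,943.53 | $52.47 | $303.03 | $1,692.97
4 | $1,692.97 | $45.71 | $361.14 | $1,377.54
5 | $1,377.54 | $37.19 | $419.25 | $995.48
6 | $995.48 | $26.87 | $477.36 | $544.99
7 | $544.99 | $14.71 | $535.47 | $24.23
8 | $24.23 | $0.65 | $24.88 | $0.00

$24.88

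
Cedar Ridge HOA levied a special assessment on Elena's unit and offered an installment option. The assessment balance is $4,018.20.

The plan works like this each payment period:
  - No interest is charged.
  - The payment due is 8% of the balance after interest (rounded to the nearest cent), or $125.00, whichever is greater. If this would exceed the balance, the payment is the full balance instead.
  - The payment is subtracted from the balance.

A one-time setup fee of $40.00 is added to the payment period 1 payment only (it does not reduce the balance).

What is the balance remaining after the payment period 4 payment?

Payment period 1: $4,018.20 − $321.46 (+ $40.00 fee) → $3,696.74
Payment period 2: $3,696.74 − $295.74 → $3,401.00
Payment period 3: $3,401.00 − $272.08 → $3,128.92
Payment period 4: $3,128.92 − $250.31 → $2,878.61

$2,878.61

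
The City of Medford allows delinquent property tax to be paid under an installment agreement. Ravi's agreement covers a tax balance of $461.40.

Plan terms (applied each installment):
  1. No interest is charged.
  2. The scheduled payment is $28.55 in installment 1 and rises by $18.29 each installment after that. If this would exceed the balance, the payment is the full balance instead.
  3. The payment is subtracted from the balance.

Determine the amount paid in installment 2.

$46.84

Installment 1: opening $461.40; payment $28.55; balance $432.85
Installment 2: opening $432.85; payment $46.84; balance $386.01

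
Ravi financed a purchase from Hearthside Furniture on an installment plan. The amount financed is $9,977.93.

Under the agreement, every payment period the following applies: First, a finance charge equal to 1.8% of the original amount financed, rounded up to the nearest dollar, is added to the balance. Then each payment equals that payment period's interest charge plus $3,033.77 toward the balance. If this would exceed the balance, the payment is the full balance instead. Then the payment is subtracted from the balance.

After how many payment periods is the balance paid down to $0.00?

4

Payment period 1: $9,977.93 +$180.00 interest = $10,157.93; pay $3,213.77 → $6,944.16
Payment period 2: $6,944.16 +$180.00 interest = $7,124.16; pay $3,213.77 → $3,910.39
Payment period 3: $3,910.39 +$180.00 interest = $4,090.39; pay $3,213.77 → $876.62
Payment period 4: $876.62 +$180.00 interest = $1,056.62; pay $1,056.62 → $0.00
Balance reaches $0.00 in payment period 4.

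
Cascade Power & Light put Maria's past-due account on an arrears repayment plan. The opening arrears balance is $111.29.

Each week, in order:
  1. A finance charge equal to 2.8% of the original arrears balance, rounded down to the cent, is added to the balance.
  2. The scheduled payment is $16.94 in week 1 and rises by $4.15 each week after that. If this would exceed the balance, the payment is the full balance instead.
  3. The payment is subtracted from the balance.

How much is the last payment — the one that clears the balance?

# | Opening | Interest | Payment | End bal
1 | $111.29 | $3.11 | $16.94 | $97.46
2 | $97.46 | $3.11 | $21.09 | $79.48
3 | $79.48 | $3.11 | $25.24 | $57.35
4 | $57.35 | $3.11 | $29.39 | $31.07
5 | $31.07 | $3.11 | $33.54 | $0.64
6 | $0.64 | $3.11 | $3.75 | $0.00

$3.75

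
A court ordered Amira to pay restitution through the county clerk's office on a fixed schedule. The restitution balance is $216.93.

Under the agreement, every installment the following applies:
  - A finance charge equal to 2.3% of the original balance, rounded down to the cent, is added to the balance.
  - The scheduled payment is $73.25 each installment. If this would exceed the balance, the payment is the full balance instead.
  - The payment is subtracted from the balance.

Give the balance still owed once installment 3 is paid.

Installment 1: $216.93 +$4.98 interest = $221.91; pay $73.25 → $148.66
Installment 2: $148.66 +$4.98 interest = $153.64; pay $73.25 → $80.39
Installment 3: $80.39 +$4.98 interest = $85.37; pay $73.25 → $12.12

$12.12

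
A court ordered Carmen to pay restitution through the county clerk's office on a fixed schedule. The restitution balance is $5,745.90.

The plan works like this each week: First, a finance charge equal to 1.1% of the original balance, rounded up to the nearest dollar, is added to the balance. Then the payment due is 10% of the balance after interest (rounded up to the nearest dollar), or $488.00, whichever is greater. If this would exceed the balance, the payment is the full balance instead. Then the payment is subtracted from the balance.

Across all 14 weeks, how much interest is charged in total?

Week 1: $5,745.90 +$64.00 interest = $5,809.90; pay $581.00 → $5,228.90
Week 2: $5,228.90 +$64.00 interest = $5,292.90; pay $530.00 → $4,762.90
Week 3: $4,762.90 +$64.00 interest = $4,826.90; pay $488.00 → $4,338.90
Week 4: $4,338.90 +$64.00 interest = $4,402.90; pay $488.00 → $3,914.90
Week 5: $3,914.90 +$64.00 interest = $3,978.90; pay $488.00 → $3,490.90
Week 6: $3,490.90 +$64.00 interest = $3,554.90; pay $488.00 → $3,066.90
Week 7: $3,066.90 +$64.00 interest = $3,130.90; pay $488.00 → $2,642.90
Week 8: $2,642.90 +$64.00 interest = $2,706.90; pay $488.00 → $2,218.90
Week 9: $2,218.90 +$64.00 interest = $2,282.90; pay $488.00 → $1,794.90
Week 10: $1,794.90 +$64.00 interest = $1,858.90; pay $488.00 → $1,370.90
Week 11: $1,370.90 +$64.00 interest = $1,434.90; pay $488.00 → $946.90
Week 12: $946.90 +$64.00 interest = $1,010.90; pay $488.00 → $522.90
Week 13: $522.90 +$64.00 interest = $586.90; pay $488.00 → $98.90
Week 14: $98.90 +$64.00 interest = $162.90; pay $162.90 → $0.00
Total interest: $64.00 + $64.00 + $64.00 + $64.00 + $64.00 + $64.00 + $64.00 + $64.00 + $64.00 + $64.00 + $64.00 + $64.00 + $64.00 + $64.00 = $896.00

$896.00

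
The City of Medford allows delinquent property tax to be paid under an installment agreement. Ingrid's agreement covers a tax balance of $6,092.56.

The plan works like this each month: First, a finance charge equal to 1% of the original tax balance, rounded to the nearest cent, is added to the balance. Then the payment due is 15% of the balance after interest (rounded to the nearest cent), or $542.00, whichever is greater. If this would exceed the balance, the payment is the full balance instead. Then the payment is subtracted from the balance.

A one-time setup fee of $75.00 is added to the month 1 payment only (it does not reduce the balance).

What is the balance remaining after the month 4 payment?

$3,345.40

Month 1: opening $6,092.56; interest $60.93 → $6,153.49; payment $923.02 (+ $75.00 fee); balance $5,230.47
Month 2: opening $5,230.47; interest $60.93 → $5,291.40; payment $793.71; balance $4,497.69
Month 3: opening $4,497.69; interest $60.93 → $4,558.62; payment $683.79; balance $3,874.83
Month 4: opening $3,874.83; interest $60.93 → $3,935.76; payment $590.36; balance $3,345.40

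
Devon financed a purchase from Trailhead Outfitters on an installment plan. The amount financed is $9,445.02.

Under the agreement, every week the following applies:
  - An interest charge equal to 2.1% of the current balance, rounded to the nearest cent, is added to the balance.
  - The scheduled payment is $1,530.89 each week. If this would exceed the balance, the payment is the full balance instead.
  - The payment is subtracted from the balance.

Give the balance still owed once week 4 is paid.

# | Opening | Interest | Payment | End bal
1 | $9,445.02 | $198.35 | $1,530.89 | $8,112.48
2 | $8,112.48 | $170.36 | $1,530.89 | $6,751.95
3 | $6,751.95 | $141.79 | $1,530.89 | $5,362.85
4 | $5,362.85 | $112.62 | $1,530.89 | $3,944.58

$3,944.58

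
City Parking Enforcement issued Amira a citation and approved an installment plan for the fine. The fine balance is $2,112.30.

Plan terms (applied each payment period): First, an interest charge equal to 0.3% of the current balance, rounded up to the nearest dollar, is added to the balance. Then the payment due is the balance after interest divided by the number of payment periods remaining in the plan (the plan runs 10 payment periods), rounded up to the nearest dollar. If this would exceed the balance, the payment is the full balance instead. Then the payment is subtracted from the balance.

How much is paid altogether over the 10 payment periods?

# | Opening | Interest | Payment | End bal
1 | $2,112.30 | $7.00 | $212.00 | $1,907.30
2 | $1,907.30 | $6.00 | $213.00 | $1,700.30
3 | $1,700.30 | $6.00 | $214.00 | $1,492.30
4 | $1,492.30 | $5.00 | $214.00 | $1,283.30
5 | $1,283.30 | $4.00 | $215.00 | $1,072.30
6 | $1,072.30 | $4.00 | $216.00 | $860.30
7 | $860.30 | $3.00 | $216.00 | $647.30
8 | $647.30 | $2.00 | $217.00 | $432.30
9 | $432.30 | $2.00 | $218.00 | $216.30
10 | $216.30 | $1.00 | $217.30 | $0.00
Total paid: $2,152.30

$2,152.30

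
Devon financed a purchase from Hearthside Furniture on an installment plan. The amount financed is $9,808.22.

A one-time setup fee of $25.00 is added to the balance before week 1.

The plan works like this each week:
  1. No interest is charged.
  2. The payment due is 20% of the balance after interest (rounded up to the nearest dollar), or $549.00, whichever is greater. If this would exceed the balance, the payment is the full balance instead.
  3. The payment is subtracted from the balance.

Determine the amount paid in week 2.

$1,574.00

Week 1: $9,833.22 − $1,967.00 → $7,866.22
Week 2: $7,866.22 − $1,574.00 → $6,292.22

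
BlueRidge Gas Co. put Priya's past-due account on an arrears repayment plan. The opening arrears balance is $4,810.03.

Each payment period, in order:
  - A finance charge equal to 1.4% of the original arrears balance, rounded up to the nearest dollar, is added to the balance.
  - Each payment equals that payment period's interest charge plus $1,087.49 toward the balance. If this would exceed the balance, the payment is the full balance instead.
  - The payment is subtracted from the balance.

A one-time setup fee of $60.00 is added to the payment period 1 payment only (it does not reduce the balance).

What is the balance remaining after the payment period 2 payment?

$2,635.05

Payment period 1: opening $4,810.03; interest $68.00 → $4,878.03; payment $1,155.49 (+ $60.00 fee); balance $3,722.54
Payment period 2: opening $3,722.54; interest $68.00 → $3,790.54; payment $1,155.49; balance $2,635.05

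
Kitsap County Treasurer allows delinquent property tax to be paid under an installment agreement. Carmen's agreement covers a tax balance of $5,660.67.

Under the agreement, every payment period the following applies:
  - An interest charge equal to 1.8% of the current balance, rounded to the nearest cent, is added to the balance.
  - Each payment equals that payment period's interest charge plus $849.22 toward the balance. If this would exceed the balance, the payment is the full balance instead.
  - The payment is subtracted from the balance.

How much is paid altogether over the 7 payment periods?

Payment period 1: opening $5,660.67; interest $101.89 → $5,762.56; payment $951.11; balance $4,811.45
Payment period 2: opening $4,811.45; interest $86.61 → $4,898.06; payment $935.83; balance $3,962.23
Payment period 3: opening $3,962.23; interest $71.32 → $4,033.55; payment $920.54; balance $3,113.01
Payment period 4: opening $3,113.01; interest $56.03 → $3,169.04; payment $905.25; balance $2,263.79
Payment period 5: opening $2,263.79; interest $40.75 → $2,304.54; payment $889.97; balance $1,414.57
Payment period 6: opening $1,414.57; interest $25.46 → $1,440.03; payment $874.68; balance $565.35
Payment period 7: opening $565.35; interest $10.18 → $575.53; payment $575.53; balance $0.00
Total paid: $6,052.91

$6,052.91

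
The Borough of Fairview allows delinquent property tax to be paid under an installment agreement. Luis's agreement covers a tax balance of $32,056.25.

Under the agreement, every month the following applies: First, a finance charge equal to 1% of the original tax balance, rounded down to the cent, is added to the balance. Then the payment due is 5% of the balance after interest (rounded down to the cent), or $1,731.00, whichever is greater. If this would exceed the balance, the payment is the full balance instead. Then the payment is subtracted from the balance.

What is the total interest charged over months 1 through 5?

Month 1: opening $32,056.25; interest $320.56 → $32,376.81; payment $1,731.00; balance $30,645.81
Month 2: opening $30,645.81; interest $320.56 → $30,966.37; payment $1,731.00; balance $29,235.37
Month 3: opening $29,235.37; interest $320.56 → $29,555.93; payment $1,731.00; balance $27,824.93
Month 4: opening $27,824.93; interest $320.56 → $28,145.49; payment $1,731.00; balance $26,414.49
Month 5: opening $26,414.49; interest $320.56 → $26,735.05; payment $1,731.00; balance $25,004.05
Total interest: $320.56 + $320.56 + $320.56 + $320.56 + $320.56 = $1,602.80

$1,602.80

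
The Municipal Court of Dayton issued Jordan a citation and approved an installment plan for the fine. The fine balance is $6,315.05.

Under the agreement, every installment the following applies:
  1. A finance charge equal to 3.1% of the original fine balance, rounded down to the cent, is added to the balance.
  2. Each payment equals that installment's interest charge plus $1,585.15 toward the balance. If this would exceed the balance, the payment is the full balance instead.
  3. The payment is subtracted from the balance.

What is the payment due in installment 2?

$1,780.91

Installment 1: opening $6,315.05; interest $195.76 → $6,510.81; payment $1,780.91; balance $4,729.90
Installment 2: opening $4,729.90; interest $195.76 → $4,925.66; payment $1,780.91; balance $3,144.75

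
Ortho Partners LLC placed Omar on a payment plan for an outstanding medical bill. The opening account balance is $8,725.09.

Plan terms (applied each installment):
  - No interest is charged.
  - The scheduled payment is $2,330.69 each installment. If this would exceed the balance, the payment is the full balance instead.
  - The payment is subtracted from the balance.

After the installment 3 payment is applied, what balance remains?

$1,733.02

Installment 1: opening $8,725.09; payment $2,330.69; balance $6,394.40
Installment 2: opening $6,394.40; payment $2,330.69; balance $4,063.71
Installment 3: opening $4,063.71; payment $2,330.69; balance $1,733.02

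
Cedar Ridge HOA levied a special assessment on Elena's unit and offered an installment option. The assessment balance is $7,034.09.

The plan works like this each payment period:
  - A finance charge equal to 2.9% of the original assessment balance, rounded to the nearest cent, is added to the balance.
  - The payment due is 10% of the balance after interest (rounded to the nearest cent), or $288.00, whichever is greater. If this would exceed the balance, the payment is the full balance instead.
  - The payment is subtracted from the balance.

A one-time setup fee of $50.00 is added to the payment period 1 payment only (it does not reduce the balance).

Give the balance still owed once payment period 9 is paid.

Payment period 1: $7,034.09 +$203.99 interest = $7,238.08; pay $723.81 (+ $50.00 fee) → $6,514.27
Payment period 2: $6,514.27 +$203.99 interest = $6,718.26; pay $671.83 → $6,046.43
Payment period 3: $6,046.43 +$203.99 interest = $6,250.42; pay $625.04 → $5,625.38
Payment period 4: $5,625.38 +$203.99 interest = $5,829.37; pay $582.94 → $5,246.43
Payment period 5: $5,246.43 +$203.99 interest = $5,450.42; pay $545.04 → $4,905.38
Payment period 6: $4,905.38 +$203.99 interest = $5,109.37; pay $510.94 → $4,598.43
Payment period 7: $4,598.43 +$203.99 interest = $4,802.42; pay $480.24 → $4,322.18
Payment period 8: $4,322.18 +$203.99 interest = $4,526.17; pay $452.62 → $4,073.55
Payment period 9: $4,073.55 +$203.99 interest = $4,277.54; pay $427.75 → $3,849.79

$3,849.79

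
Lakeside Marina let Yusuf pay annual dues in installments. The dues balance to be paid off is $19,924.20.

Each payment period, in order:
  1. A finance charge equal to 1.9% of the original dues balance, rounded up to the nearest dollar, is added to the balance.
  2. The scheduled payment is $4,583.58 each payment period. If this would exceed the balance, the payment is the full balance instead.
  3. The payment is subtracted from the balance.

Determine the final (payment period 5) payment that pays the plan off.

# | Opening | Interest | Payment | End bal
1 | $19,924.20 | $379.00 | $4,583.58 | $15,719.62
2 | $15,719.62 | $379.00 | $4,583.58 | $11,515.04
3 | $11,515.04 | $379.00 | $4,583.58 | $7,310.46
4 | $7,310.46 | $379.00 | $4,583.58 | $3,105.88
5 | $3,105.88 | $379.00 | $3,484.88 | $0.00

$3,484.88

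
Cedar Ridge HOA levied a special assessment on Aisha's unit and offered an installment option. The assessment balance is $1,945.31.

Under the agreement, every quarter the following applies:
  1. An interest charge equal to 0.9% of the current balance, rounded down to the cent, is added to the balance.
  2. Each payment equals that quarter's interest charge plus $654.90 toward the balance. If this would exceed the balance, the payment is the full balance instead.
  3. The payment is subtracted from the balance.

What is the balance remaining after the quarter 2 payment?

$635.51

# | Opening | Interest | Payment | End bal
1 | $1,945.31 | $17.50 | $672.40 | $1,290.41
2 | $1,290.41 | $11.61 | $666.51 | $635.51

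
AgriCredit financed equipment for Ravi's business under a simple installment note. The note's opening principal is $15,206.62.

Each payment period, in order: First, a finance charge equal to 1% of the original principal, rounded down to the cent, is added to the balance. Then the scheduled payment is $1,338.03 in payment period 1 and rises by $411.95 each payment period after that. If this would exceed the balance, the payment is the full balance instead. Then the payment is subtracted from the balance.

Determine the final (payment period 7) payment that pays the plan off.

$2,063.61

# | Opening | Interest | Payment | End bal
1 | $15,206.62 | $152.06 | $1,338.03 | $14,020.65
2 | $14,020.65 | $152.06 | $1,749.98 | $12,422.73
3 | $12,422.73 | $152.06 | $2,161.93 | $10,412.86
4 | $10,412.86 | $152.06 | $2,573.88 | $7,991.04
5 | $7,991.04 | $152.06 | $2,985.83 | $5,157.27
6 | $5,157.27 | $152.06 | $3,397.78 | $1,911.55
7 | $1,911.55 | $152.06 | $2,063.61 | $0.00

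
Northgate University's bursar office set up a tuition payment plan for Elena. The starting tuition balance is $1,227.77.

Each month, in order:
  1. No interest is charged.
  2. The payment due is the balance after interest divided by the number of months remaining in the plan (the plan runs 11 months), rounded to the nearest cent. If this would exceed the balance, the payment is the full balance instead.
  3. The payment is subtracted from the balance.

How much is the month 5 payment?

$111.61

# | Opening | Payment | End bal
1 | $1,227.77 | $111.62 | $1,116.15
2 | $1,116.15 | $111.62 | $1,004.53
3 | $1,004.53 | $111.61 | $892.92
4 | $892.92 | $111.62 | $781.30
5 | $781.30 | $111.61 | $669.69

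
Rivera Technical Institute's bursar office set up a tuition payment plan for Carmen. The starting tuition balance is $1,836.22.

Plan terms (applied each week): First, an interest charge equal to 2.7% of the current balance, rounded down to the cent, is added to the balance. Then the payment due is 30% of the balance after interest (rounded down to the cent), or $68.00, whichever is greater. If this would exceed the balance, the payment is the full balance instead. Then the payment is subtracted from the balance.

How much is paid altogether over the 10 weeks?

# | Opening | Interest | Payment | End bal
1 | $1,836.22 | $49.57 | $565.73 | $1,320.06
2 | $1,320.06 | $35.64 | $406.71 | $948.99
3 | $948.99 | $25.62 | $292.38 | $682.23
4 | $682.23 | $18.42 | $210.19 | $490.46
5 | $490.46 | $13.24 | $151.11 | $352.59
6 | $352.59 | $9.51 | $108.63 | $253.47
7 | $253.47 | $6.84 | $78.09 | $182.22
8 | $182.22 | $4.91 | $68.00 | $119.13
9 | $119.13 | $3.21 | $68.00 | $54.34
10 | $54.34 | $1.46 | $55.80 | $0.00
Total paid: $2,004.64

$2,004.64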